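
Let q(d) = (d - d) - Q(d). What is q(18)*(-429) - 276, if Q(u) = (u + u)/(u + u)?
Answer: 153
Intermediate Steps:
Q(u) = 1 (Q(u) = (2*u)/((2*u)) = (2*u)*(1/(2*u)) = 1)
q(d) = -1 (q(d) = (d - d) - 1*1 = 0 - 1 = -1)
q(18)*(-429) - 276 = -1*(-429) - 276 = 429 - 276 = 153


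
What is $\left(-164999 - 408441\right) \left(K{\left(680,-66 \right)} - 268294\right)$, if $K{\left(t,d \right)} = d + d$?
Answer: $153926205440$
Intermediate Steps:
$K{\left(t,d \right)} = 2 d$
$\left(-164999 - 408441\right) \left(K{\left(680,-66 \right)} - 268294\right) = \left(-164999 - 408441\right) \left(2 \left(-66\right) - 268294\right) = - 573440 \left(-132 - 268294\right) = \left(-573440\right) \left(-268426\right) = 153926205440$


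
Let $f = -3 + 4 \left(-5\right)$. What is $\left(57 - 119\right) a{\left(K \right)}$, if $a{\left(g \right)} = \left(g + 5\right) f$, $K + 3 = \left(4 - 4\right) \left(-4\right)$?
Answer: $2852$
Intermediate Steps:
$K = -3$ ($K = -3 + \left(4 - 4\right) \left(-4\right) = -3 + 0 \left(-4\right) = -3 + 0 = -3$)
$f = -23$ ($f = -3 - 20 = -23$)
$a{\left(g \right)} = -115 - 23 g$ ($a{\left(g \right)} = \left(g + 5\right) \left(-23\right) = \left(5 + g\right) \left(-23\right) = -115 - 23 g$)
$\left(57 - 119\right) a{\left(K \right)} = \left(57 - 119\right) \left(-115 - -69\right) = - 62 \left(-115 + 69\right) = \left(-62\right) \left(-46\right) = 2852$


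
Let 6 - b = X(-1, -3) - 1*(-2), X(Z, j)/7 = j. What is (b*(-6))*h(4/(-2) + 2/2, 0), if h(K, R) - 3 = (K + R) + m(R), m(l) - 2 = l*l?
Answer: -600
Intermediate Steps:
X(Z, j) = 7*j
m(l) = 2 + l² (m(l) = 2 + l*l = 2 + l²)
h(K, R) = 5 + K + R + R² (h(K, R) = 3 + ((K + R) + (2 + R²)) = 3 + (2 + K + R + R²) = 5 + K + R + R²)
b = 25 (b = 6 - (7*(-3) - 1*(-2)) = 6 - (-21 + 2) = 6 - 1*(-19) = 6 + 19 = 25)
(b*(-6))*h(4/(-2) + 2/2, 0) = (25*(-6))*(5 + (4/(-2) + 2/2) + 0 + 0²) = -150*(5 + (4*(-½) + 2*(½)) + 0 + 0) = -150*(5 + (-2 + 1) + 0 + 0) = -150*(5 - 1 + 0 + 0) = -150*4 = -600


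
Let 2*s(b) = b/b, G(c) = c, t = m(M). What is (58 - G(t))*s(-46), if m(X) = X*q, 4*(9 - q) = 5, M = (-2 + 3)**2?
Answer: 201/8 ≈ 25.125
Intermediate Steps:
M = 1 (M = 1**2 = 1)
q = 31/4 (q = 9 - 1/4*5 = 9 - 5/4 = 31/4 ≈ 7.7500)
m(X) = 31*X/4 (m(X) = X*(31/4) = 31*X/4)
t = 31/4 (t = (31/4)*1 = 31/4 ≈ 7.7500)
s(b) = 1/2 (s(b) = (b/b)/2 = (1/2)*1 = 1/2)
(58 - G(t))*s(-46) = (58 - 1*31/4)*(1/2) = (58 - 31/4)*(1/2) = (201/4)*(1/2) = 201/8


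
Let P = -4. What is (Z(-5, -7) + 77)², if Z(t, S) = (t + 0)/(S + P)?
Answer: 725904/121 ≈ 5999.2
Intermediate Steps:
Z(t, S) = t/(-4 + S) (Z(t, S) = (t + 0)/(S - 4) = t/(-4 + S))
(Z(-5, -7) + 77)² = (-5/(-4 - 7) + 77)² = (-5/(-11) + 77)² = (-5*(-1/11) + 77)² = (5/11 + 77)² = (852/11)² = 725904/121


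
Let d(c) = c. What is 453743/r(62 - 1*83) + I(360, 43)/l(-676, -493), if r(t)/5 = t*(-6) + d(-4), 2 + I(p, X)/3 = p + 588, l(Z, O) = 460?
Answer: 5261324/7015 ≈ 750.01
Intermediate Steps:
I(p, X) = 1758 + 3*p (I(p, X) = -6 + 3*(p + 588) = -6 + 3*(588 + p) = -6 + (1764 + 3*p) = 1758 + 3*p)
r(t) = -20 - 30*t (r(t) = 5*(t*(-6) - 4) = 5*(-6*t - 4) = 5*(-4 - 6*t) = -20 - 30*t)
453743/r(62 - 1*83) + I(360, 43)/l(-676, -493) = 453743/(-20 - 30*(62 - 1*83)) + (1758 + 3*360)/460 = 453743/(-20 - 30*(62 - 83)) + (1758 + 1080)*(1/460) = 453743/(-20 - 30*(-21)) + 2838*(1/460) = 453743/(-20 + 630) + 1419/230 = 453743/610 + 1419/230 = 5261324/7015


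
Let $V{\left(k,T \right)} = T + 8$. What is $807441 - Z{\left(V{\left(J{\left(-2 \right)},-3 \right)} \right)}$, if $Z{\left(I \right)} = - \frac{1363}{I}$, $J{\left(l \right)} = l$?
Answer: $\frac{4038568}{5} \approx 8.0771 \cdot 10^{5}$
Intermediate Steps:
$V{\left(k,T \right)} = 8 + T$
$807441 - Z{\left(V{\left(J{\left(-2 \right)},-3 \right)} \right)} = 807441 - - \frac{1363}{8 - 3} = 807441 - - \frac{1363}{5} = 807441 + \frac{1363}{5} = \frac{4038568}{5}$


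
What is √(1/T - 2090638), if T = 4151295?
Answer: I*√4003165298176782295/1383765 ≈ 1445.9*I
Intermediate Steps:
√(1/T - 2090638) = √(1/4151295 - 2090638) = √(-8678855076209/4151295) = I*√4003165298176782295/1383765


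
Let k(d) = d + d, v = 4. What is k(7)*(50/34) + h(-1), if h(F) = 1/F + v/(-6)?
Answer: 965/51 ≈ 18.922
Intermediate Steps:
h(F) = -⅔ + 1/F (h(F) = 1/F + 4/(-6) = 1/F + 4*(-⅙) = 1/F - ⅔ = -⅔ + 1/F)
k(d) = 2*d
k(7)*(50/34) + h(-1) = (2*7)*(50/34) + (-⅔ + 1/(-1)) = 14*(50*(1/34)) + (-⅔ - 1) = 14*(25/17) - 5/3 = 350/17 - 5/3 = 965/51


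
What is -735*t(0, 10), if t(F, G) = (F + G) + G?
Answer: -14700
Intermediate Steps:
t(F, G) = F + 2*G
-735*t(0, 10) = -735*(0 + 2*10) = -735*(0 + 20) = -735*20 = -14700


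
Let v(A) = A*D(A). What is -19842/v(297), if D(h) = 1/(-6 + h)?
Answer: -641558/33 ≈ -19441.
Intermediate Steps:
v(A) = A/(-6 + A)
-19842/v(297) = -19842/(297/(-6 + 297)) = -19842/(297/291) = -19842/(297*(1/291)) = -19842/99/97 = -19842*97/99 = -641558/33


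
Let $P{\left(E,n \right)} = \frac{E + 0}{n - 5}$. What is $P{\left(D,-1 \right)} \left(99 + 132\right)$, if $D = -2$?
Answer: $77$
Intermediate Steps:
$P{\left(E,n \right)} = \frac{E}{-5 + n}$
$P{\left(D,-1 \right)} \left(99 + 132\right) = - \frac{2}{-5 - 1} \left(99 + 132\right) = - \frac{2}{-6} \cdot 231 = \left(-2\right) \left(- \frac{1}{6}\right) 231 = \frac{1}{3} \cdot 231 = 77$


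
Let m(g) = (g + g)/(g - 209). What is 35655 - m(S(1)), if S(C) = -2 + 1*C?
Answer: 3743774/105 ≈ 35655.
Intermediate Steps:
S(C) = -2 + C
m(g) = 2*g/(-209 + g) (m(g) = (2*g)/(-209 + g) = 2*g/(-209 + g))
35655 - m(S(1)) = 35655 - 2*(-2 + 1)/(-209 + (-2 + 1)) = 35655 - 2*(-1)/(-209 - 1) = 35655 - 2*(-1)/(-210) = 35655 - 2*(-1)*(-1)/210 = 35655 - 1*1/105 = 35655 - 1/105 = 3743774/105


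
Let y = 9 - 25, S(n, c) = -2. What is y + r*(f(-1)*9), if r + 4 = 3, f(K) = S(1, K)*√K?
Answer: -16 + 18*I ≈ -16.0 + 18.0*I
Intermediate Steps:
f(K) = -2*√K
y = -16
r = -1 (r = -4 + 3 = -1)
y + r*(f(-1)*9) = -16 - (-2*I)*9 = -16 - (-18)*I = -16 + 18*I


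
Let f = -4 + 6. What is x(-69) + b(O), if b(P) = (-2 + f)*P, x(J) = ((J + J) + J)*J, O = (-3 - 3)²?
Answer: 14283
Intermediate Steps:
O = 36 (O = (-6)² = 36)
f = 2
x(J) = 3*J² (x(J) = (2*J + J)*J = (3*J)*J = 3*J²)
b(P) = 0 (b(P) = (-2 + 2)*P = 0*P = 0)
x(-69) + b(O) = 3*(-69)² + 0 = 3*4761 + 0 = 14283 + 0 = 14283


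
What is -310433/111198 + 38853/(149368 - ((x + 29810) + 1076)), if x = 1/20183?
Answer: -655147179396163/265910246551590 ≈ -2.4638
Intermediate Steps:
x = 1/20183 ≈ 4.9547e-5
-310433/111198 + 38853/(149368 - ((x + 29810) + 1076)) = -310433/111198 + 38853/(149368 - ((1/20183 + 29810) + 1076)) = -310433*1/111198 + 38853/(149368 - (601655231/20183 + 1076)) = -310433/111198 + 38853/(149368 - 1*623372139/20183) = -310433/111198 + 38853/(149368 - 623372139/20183) = -310433/111198 + 38853/(2391322205/20183) = -310433/111198 + 38853*(20183/2391322205) = -310433/111198 + 784170099/2391322205 = -655147179396163/265910246551590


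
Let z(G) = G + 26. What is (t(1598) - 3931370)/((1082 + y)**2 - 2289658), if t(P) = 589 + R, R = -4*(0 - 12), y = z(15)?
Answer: 3930733/1028529 ≈ 3.8217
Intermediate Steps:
z(G) = 26 + G
y = 41 (y = 26 + 15 = 41)
R = 48 (R = -4*(-12) = 48)
t(P) = 637 (t(P) = 589 + 48 = 637)
(t(1598) - 3931370)/((1082 + y)**2 - 2289658) = (637 - 3931370)/((1082 + 41)**2 - 2289658) = -3930733/(1123**2 - 2289658) = -3930733/(1261129 - 2289658) = -3930733/(-1028529) = -3930733*(-1/1028529) = 3930733/1028529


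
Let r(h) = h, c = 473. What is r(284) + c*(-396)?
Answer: -187024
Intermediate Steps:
r(284) + c*(-396) = 284 + 473*(-396) = 284 - 187308 = -187024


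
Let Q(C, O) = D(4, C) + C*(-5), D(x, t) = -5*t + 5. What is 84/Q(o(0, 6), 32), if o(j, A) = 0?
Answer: 84/5 ≈ 16.800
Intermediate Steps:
D(x, t) = 5 - 5*t
Q(C, O) = 5 - 10*C (Q(C, O) = (5 - 5*C) + C*(-5) = (5 - 5*C) - 5*C = 5 - 10*C)
84/Q(o(0, 6), 32) = 84/(5 - 10*0) = 84/(5 + 0) = 84/5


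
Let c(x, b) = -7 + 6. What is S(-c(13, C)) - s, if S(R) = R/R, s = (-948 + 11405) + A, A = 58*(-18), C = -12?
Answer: -9412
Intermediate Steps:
c(x, b) = -1
A = -1044
s = 9413 (s = (-948 + 11405) - 1044 = 10457 - 1044 = 9413)
S(R) = 1
S(-c(13, C)) - s = 1 - 1*9413 = 1 - 9413 = -9412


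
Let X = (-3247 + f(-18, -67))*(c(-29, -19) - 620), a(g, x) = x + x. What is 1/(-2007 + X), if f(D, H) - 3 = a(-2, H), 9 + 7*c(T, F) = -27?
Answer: 7/14768079 ≈ 4.7400e-7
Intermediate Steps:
c(T, F) = -36/7 (c(T, F) = -9/7 + (⅐)*(-27) = -9/7 - 27/7 = -36/7)
a(g, x) = 2*x
f(D, H) = 3 + 2*H
X = 14782128/7 (X = (-3247 + (3 + 2*(-67)))*(-36/7 - 620) = (-3247 + (3 - 134))*(-4376/7) = (-3247 - 131)*(-4376/7) = -3378*(-4376/7) = 14782128/7 ≈ 2.1117e+6)
1/(-2007 + X) = 1/(-2007 + 14782128/7) = 1/(14768079/7) = 7/14768079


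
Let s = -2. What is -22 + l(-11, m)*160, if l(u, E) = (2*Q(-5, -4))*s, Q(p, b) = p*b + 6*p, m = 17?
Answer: 6378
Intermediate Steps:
Q(p, b) = 6*p + b*p (Q(p, b) = b*p + 6*p = 6*p + b*p)
l(u, E) = 40 (l(u, E) = (2*(-5*(6 - 4)))*(-2) = (2*(-5*2))*(-2) = (2*(-10))*(-2) = -20*(-2) = 40)
-22 + l(-11, m)*160 = -22 + 40*160 = -22 + 6400 = 6378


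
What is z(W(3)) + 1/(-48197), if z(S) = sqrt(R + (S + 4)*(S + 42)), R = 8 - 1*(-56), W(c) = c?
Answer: -1/48197 + sqrt(379) ≈ 19.468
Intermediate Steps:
R = 64 (R = 8 + 56 = 64)
z(S) = sqrt(64 + (4 + S)*(42 + S)) (z(S) = sqrt(64 + (S + 4)*(S + 42)) = sqrt(64 + (4 + S)*(42 + S)))
z(W(3)) + 1/(-48197) = sqrt(232 + 3**2 + 46*3) + 1/(-48197) = sqrt(232 + 9 + 138) - 1/48197 = sqrt(379) - 1/48197 = -1/48197 + sqrt(379)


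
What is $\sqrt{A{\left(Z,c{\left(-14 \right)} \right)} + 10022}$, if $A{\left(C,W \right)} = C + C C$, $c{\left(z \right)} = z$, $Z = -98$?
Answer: $2 \sqrt{4882} \approx 139.74$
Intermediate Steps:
$A{\left(C,W \right)} = C + C^{2}$
$\sqrt{A{\left(Z,c{\left(-14 \right)} \right)} + 10022} = \sqrt{- 98 \left(1 - 98\right) + 10022} = \sqrt{\left(-98\right) \left(-97\right) + 10022} = \sqrt{9506 + 10022} = \sqrt{19528} = 2 \sqrt{4882}$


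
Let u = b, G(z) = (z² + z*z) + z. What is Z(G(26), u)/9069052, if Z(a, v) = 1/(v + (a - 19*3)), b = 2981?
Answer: 1/39015061704 ≈ 2.5631e-11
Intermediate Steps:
G(z) = z + 2*z² (G(z) = (z² + z²) + z = 2*z² + z = z + 2*z²)
u = 2981
Z(a, v) = 1/(-57 + a + v) (Z(a, v) = 1/(v + (a - 57)) = 1/(v + (-57 + a)) = 1/(-57 + a + v))
Z(G(26), u)/9069052 = 1/((-57 + 26*(1 + 2*26) + 2981)*9069052) = (1/9069052)/(-57 + 26*(1 + 52) + 2981) = (1/9069052)/(-57 + 26*53 + 2981) = (1/9069052)/(-57 + 1378 + 2981) = (1/9069052)/4302 = (1/4302)*(1/9069052) = 1/39015061704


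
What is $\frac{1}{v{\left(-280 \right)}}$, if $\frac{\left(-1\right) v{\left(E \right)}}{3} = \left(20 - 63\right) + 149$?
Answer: $- \frac{1}{318} \approx -0.0031447$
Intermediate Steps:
$v{\left(E \right)} = -318$ ($v{\left(E \right)} = - 3 \left(\left(20 - 63\right) + 149\right) = - 3 \left(-43 + 149\right) = \left(-3\right) 106 = -318$)
$\frac{1}{v{\left(-280 \right)}} = \frac{1}{-318} = - \frac{1}{318}$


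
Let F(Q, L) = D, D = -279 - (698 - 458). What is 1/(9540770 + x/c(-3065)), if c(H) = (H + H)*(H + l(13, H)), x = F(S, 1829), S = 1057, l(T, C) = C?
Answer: 37576900/358512560212481 ≈ 1.0481e-7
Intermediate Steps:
D = -519 (D = -279 - 1*240 = -279 - 240 = -519)
F(Q, L) = -519
x = -519
c(H) = 4*H² (c(H) = (H + H)*(H + H) = (2*H)*(2*H) = 4*H²)
1/(9540770 + x/c(-3065)) = 1/(9540770 - 519/(4*(-3065)²)) = 1/(9540770 - 519/(4*9394225)) = 1/(9540770 - 519/37576900) = 1/(358512560212481/37576900) = 37576900/358512560212481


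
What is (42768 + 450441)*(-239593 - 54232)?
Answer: -144917134425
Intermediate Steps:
(42768 + 450441)*(-239593 - 54232) = 493209*(-293825) = -144917134425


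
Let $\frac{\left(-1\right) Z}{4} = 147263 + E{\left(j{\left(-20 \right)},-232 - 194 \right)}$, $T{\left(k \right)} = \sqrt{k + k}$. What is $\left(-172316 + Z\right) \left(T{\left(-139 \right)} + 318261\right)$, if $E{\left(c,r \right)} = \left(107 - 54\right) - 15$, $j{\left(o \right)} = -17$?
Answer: $-242362116720 - 761520 i \sqrt{278} \approx -2.4236 \cdot 10^{11} - 1.2697 \cdot 10^{7} i$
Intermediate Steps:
$E{\left(c,r \right)} = 38$ ($E{\left(c,r \right)} = 53 - 15 = 38$)
$T{\left(k \right)} = \sqrt{2} \sqrt{k}$ ($T{\left(k \right)} = \sqrt{2 k} = \sqrt{2} \sqrt{k}$)
$Z = -589204$ ($Z = - 4 \left(147263 + 38\right) = \left(-4\right) 147301 = -589204$)
$\left(-172316 + Z\right) \left(T{\left(-139 \right)} + 318261\right) = \left(-172316 - 589204\right) \left(\sqrt{2} \sqrt{-139} + 318261\right) = - 761520 \left(\sqrt{2} i \sqrt{139} + 318261\right) = - 761520 \left(i \sqrt{278} + 318261\right) = - 761520 \left(318261 + i \sqrt{278}\right) = -242362116720 - 761520 i \sqrt{278}$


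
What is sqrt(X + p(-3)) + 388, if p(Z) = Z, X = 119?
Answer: 388 + 2*sqrt(29) ≈ 398.77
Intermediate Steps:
sqrt(X + p(-3)) + 388 = sqrt(119 - 3) + 388 = sqrt(116) + 388 = 2*sqrt(29) + 388 = 388 + 2*sqrt(29)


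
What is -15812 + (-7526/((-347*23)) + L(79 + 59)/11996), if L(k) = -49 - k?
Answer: -1513753292263/95740076 ≈ -15811.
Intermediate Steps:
-15812 + (-7526/((-347*23)) + L(79 + 59)/11996) = -15812 + (-7526/((-347*23)) + (-49 - (79 + 59))/11996) = -15812 + (-7526/(-7981) + (-49 - 1*138)*(1/11996)) = -15812 + (-7526*(-1/7981) + (-49 - 138)*(1/11996)) = -15812 + (7526/7981 - 187*1/11996) = -15812 + (7526/7981 - 187/11996) = -15812 + 88789449/95740076 = -1513753292263/95740076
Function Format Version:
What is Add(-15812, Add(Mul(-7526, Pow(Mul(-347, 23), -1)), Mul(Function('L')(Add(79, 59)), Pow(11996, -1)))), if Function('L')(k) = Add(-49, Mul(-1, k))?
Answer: Rational(-1513753292263, 95740076) ≈ -15811.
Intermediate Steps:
Add(-15812, Add(Mul(-7526, Pow(Mul(-347, 23), -1)), Mul(Function('L')(Add(79, 59)), Pow(11996, -1)))) = Add(-15812, Add(Mul(-7526, Pow(Mul(-347, 23), -1)), Mul(Add(-49, Mul(-1, Add(79, 59))), Pow(11996, -1)))) = Add(-15812, Add(Mul(-7526, Pow(-7981, -1)), Mul(Add(-49, Mul(-1, 138)), Rational(1, 11996)))) = Add(-15812, Add(Mul(-7526, Rational(-1, 7981)), Mul(Add(-49, -138), Rational(1, 11996)))) = Add(-15812, Add(Rational(7526, 7981), Mul(-187, Rational(1, 11996)))) = Add(-15812, Add(Rational(7526, 7981), Rational(-187, 11996))) = Add(-15812, Rational(88789449, 95740076)) = Rational(-1513753292263, 95740076)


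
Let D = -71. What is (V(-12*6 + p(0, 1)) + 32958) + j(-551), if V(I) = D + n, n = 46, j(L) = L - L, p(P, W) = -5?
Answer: 32933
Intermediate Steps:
j(L) = 0
V(I) = -25 (V(I) = -71 + 46 = -25)
(V(-12*6 + p(0, 1)) + 32958) + j(-551) = (-25 + 32958) + 0 = 32933 + 0 = 32933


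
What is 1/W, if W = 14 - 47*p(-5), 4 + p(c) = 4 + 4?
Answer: -1/174 ≈ -0.0057471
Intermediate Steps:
p(c) = 4 (p(c) = -4 + (4 + 4) = -4 + 8 = 4)
W = -174 (W = 14 - 47*4 = 14 - 188 = -174)
1/W = 1/(-174) = -1/174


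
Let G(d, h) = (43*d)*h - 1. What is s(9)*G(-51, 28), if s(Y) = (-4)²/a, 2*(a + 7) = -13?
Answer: 1964960/27 ≈ 72776.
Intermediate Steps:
a = -27/2 (a = -7 + (½)*(-13) = -7 - 13/2 = -27/2 ≈ -13.500)
s(Y) = -32/27 (s(Y) = (-4)²/(-27/2) = 16*(-2/27) = -32/27)
G(d, h) = -1 + 43*d*h (G(d, h) = 43*d*h - 1 = -1 + 43*d*h)
s(9)*G(-51, 28) = -32*(-1 + 43*(-51)*28)/27 = -32*(-1 - 61404)/27 = -32/27*(-61405) = 1964960/27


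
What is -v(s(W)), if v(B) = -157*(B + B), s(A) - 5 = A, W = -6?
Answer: -314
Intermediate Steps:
s(A) = 5 + A
v(B) = -314*B
-v(s(W)) = -(-314)*(5 - 6) = -(-314)*(-1) = -1*314 = -314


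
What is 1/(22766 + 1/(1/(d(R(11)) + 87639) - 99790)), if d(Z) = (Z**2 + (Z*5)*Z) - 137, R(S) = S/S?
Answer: 8732423319/198802349192846 ≈ 4.3925e-5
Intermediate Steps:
R(S) = 1
d(Z) = -137 + 6*Z**2 (d(Z) = (Z**2 + (5*Z)*Z) - 137 = (Z**2 + 5*Z**2) - 137 = 6*Z**2 - 137 = -137 + 6*Z**2)
1/(22766 + 1/(1/(d(R(11)) + 87639) - 99790)) = 1/(22766 + 1/(1/((-137 + 6*1**2) + 87639) - 99790)) = 1/(22766 + 1/(1/((-137 + 6*1) + 87639) - 99790)) = 1/(22766 + 1/(1/((-137 + 6) + 87639) - 99790)) = 1/(22766 + 1/(1/(-131 + 87639) - 99790)) = 1/(22766 + 1/(1/87508 - 99790)) = 1/(22766 + 1/(-8732423319/87508)) = 1/(22766 - 87508/8732423319) = 1/(198802349192846/8732423319) = 8732423319/198802349192846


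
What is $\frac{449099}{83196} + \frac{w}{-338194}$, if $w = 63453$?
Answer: $\frac{73301775709}{14068194012} \approx 5.2105$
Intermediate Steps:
$\frac{449099}{83196} + \frac{w}{-338194} = \frac{449099}{83196} + \frac{63453}{-338194} = 449099 \cdot \frac{1}{83196} + 63453 \left(- \frac{1}{338194}\right) = \frac{449099}{83196} - \frac{63453}{338194} = \frac{73301775709}{14068194012}$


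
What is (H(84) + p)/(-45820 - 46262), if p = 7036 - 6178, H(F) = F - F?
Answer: -143/15347 ≈ -0.0093178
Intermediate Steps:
H(F) = 0
p = 858
(H(84) + p)/(-45820 - 46262) = (0 + 858)/(-45820 - 46262) = 858/(-92082) = 858*(-1/92082) = -143/15347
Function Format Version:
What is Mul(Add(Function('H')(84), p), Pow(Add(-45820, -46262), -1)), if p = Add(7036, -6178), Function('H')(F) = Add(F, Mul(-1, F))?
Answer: Rational(-143, 15347) ≈ -0.0093178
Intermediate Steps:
Function('H')(F) = 0
p = 858
Mul(Add(Function('H')(84), p), Pow(Add(-45820, -46262), -1)) = Mul(Add(0, 858), Pow(Add(-45820, -46262), -1)) = Mul(858, Pow(-92082, -1)) = Mul(858, Rational(-1, 92082)) = Rational(-143, 15347)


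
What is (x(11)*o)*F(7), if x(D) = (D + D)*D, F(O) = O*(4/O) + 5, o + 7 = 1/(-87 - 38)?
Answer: -1907928/125 ≈ -15263.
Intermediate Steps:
o = -876/125 (o = -7 + 1/(-87 - 38) = -7 + 1/(-125) = -7 - 1/125 = -876/125 ≈ -7.0080)
F(O) = 9 (F(O) = 4 + 5 = 9)
x(D) = 2*D**2 (x(D) = (2*D)*D = 2*D**2)
(x(11)*o)*F(7) = ((2*11**2)*(-876/125))*9 = ((2*121)*(-876/125))*9 = (242*(-876/125))*9 = -211992/125*9 = -1907928/125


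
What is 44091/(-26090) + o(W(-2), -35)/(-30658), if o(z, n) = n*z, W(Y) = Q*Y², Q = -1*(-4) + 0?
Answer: -668565739/399933610 ≈ -1.6717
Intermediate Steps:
Q = 4 (Q = 4 + 0 = 4)
W(Y) = 4*Y²
44091/(-26090) + o(W(-2), -35)/(-30658) = 44091/(-26090) - 140*(-2)²/(-30658) = 44091*(-1/26090) - 140*4*(-1/30658) = -44091/26090 - 35*16*(-1/30658) = -44091/26090 - 560*(-1/30658) = -44091/26090 + 280/15329 = -668565739/399933610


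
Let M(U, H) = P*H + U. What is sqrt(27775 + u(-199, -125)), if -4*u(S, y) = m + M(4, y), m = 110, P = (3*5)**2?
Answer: 7*sqrt(2839)/2 ≈ 186.49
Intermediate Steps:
P = 225 (P = 15**2 = 225)
M(U, H) = U + 225*H (M(U, H) = 225*H + U = U + 225*H)
u(S, y) = -57/2 - 225*y/4 (u(S, y) = -(110 + (4 + 225*y))/4 = -(114 + 225*y)/4 = -57/2 - 225*y/4)
sqrt(27775 + u(-199, -125)) = sqrt(27775 + (-57/2 - 225/4*(-125))) = sqrt(27775 + (-57/2 + 28125/4)) = sqrt(27775 + 28011/4) = sqrt(139111/4) = 7*sqrt(2839)/2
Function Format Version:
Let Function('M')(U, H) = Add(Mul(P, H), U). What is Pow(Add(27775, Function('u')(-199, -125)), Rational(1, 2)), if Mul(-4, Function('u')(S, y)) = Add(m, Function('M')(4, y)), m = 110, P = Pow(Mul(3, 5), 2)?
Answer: Mul(Rational(7, 2), Pow(2839, Rational(1, 2))) ≈ 186.49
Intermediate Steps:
P = 225 (P = Pow(15, 2) = 225)
Function('M')(U, H) = Add(U, Mul(225, H)) (Function('M')(U, H) = Add(Mul(225, H), U) = Add(U, Mul(225, H)))
Function('u')(S, y) = Add(Rational(-57, 2), Mul(Rational(-225, 4), y)) (Function('u')(S, y) = Mul(Rational(-1, 4), Add(110, Add(4, Mul(225, y)))) = Mul(Rational(-1, 4), Add(114, Mul(225, y))) = Add(Rational(-57, 2), Mul(Rational(-225, 4), y)))
Pow(Add(27775, Function('u')(-199, -125)), Rational(1, 2)) = Pow(Add(27775, Add(Rational(-57, 2), Mul(Rational(-225, 4), -125))), Rational(1, 2)) = Pow(Add(27775, Add(Rational(-57, 2), Rational(28125, 4))), Rational(1, 2)) = Pow(Add(27775, Rational(28011, 4)), Rational(1, 2)) = Pow(Rational(139111, 4), Rational(1, 2)) = Mul(Rational(7, 2), Pow(2839, Rational(1, 2)))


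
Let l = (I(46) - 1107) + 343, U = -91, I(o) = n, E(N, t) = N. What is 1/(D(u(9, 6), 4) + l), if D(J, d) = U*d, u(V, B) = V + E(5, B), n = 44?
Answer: -1/1084 ≈ -0.00092251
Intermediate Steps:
I(o) = 44
u(V, B) = 5 + V (u(V, B) = V + 5 = 5 + V)
D(J, d) = -91*d
l = -720 (l = (44 - 1107) + 343 = -1063 + 343 = -720)
1/(D(u(9, 6), 4) + l) = 1/(-91*4 - 720) = 1/(-364 - 720) = 1/(-1084) = -1/1084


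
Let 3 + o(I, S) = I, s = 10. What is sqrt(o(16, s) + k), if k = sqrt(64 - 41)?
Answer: sqrt(13 + sqrt(23)) ≈ 4.2185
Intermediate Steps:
o(I, S) = -3 + I
k = sqrt(23) ≈ 4.7958
sqrt(o(16, s) + k) = sqrt((-3 + 16) + sqrt(23)) = sqrt(13 + sqrt(23))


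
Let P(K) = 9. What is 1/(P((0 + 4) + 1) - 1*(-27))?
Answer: 1/36 ≈ 0.027778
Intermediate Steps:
1/(P((0 + 4) + 1) - 1*(-27)) = 1/(9 - 1*(-27)) = 1/(9 + 27) = 1/36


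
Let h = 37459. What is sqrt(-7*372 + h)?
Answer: sqrt(34855) ≈ 186.69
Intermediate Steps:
sqrt(-7*372 + h) = sqrt(-7*372 + 37459) = sqrt(-2604 + 37459) = sqrt(34855)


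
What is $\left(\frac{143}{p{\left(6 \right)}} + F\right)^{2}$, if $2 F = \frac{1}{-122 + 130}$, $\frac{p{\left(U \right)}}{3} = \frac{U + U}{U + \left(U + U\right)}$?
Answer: $\frac{1311025}{256} \approx 5121.2$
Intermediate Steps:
$p{\left(U \right)} = 2$ ($p{\left(U \right)} = 3 \frac{U + U}{U + \left(U + U\right)} = 3 \frac{2 U}{U + 2 U} = 3 \frac{2 U}{3 U} = 3 \cdot 2 U \frac{1}{3 U} = 3 \cdot \frac{2}{3} = 2$)
$F = \frac{1}{16}$ ($F = \frac{1}{2 \left(-122 + 130\right)} = \frac{1}{2 \cdot 8} = \frac{1}{2} \cdot \frac{1}{8} = \frac{1}{16} \approx 0.0625$)
$\left(\frac{143}{p{\left(6 \right)}} + F\right)^{2} = \left(\frac{143}{2} + \frac{1}{16}\right)^{2} = \left(\frac{1145}{16}\right)^{2} = \frac{1311025}{256}$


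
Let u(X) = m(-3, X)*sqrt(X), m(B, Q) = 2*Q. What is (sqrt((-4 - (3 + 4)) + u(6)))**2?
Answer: -11 + 12*sqrt(6) ≈ 18.394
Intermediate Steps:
u(X) = 2*X**(3/2) (u(X) = (2*X)*sqrt(X) = 2*X**(3/2))
(sqrt((-4 - (3 + 4)) + u(6)))**2 = (sqrt((-4 - (3 + 4)) + 2*6**(3/2)))**2 = (sqrt((-4 - 1*7) + 2*(6*sqrt(6))))**2 = (sqrt((-4 - 7) + 12*sqrt(6)))**2 = (sqrt(-11 + 12*sqrt(6)))**2 = -11 + 12*sqrt(6)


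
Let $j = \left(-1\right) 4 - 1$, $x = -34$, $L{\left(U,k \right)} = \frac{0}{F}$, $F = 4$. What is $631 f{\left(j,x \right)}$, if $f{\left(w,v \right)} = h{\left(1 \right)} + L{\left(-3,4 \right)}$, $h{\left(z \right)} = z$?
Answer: $631$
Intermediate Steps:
$L{\left(U,k \right)} = 0$ ($L{\left(U,k \right)} = \frac{0}{4} = 0 \cdot \frac{1}{4} = 0$)
$j = -5$ ($j = -4 - 1 = -5$)
$f{\left(w,v \right)} = 1$ ($f{\left(w,v \right)} = 1 + 0 = 1$)
$631 f{\left(j,x \right)} = 631 \cdot 1 = 631$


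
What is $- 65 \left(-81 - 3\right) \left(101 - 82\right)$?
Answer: $103740$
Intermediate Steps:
$- 65 \left(-81 - 3\right) \left(101 - 82\right) = \left(-65\right) \left(-84\right) 19 = 5460 \cdot 19 = 103740$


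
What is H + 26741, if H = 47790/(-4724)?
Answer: 63138347/2362 ≈ 26731.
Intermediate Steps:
H = -23895/2362 (H = 47790*(-1/4724) = -23895/2362 ≈ -10.116)
H + 26741 = -23895/2362 + 26741 = 63138347/2362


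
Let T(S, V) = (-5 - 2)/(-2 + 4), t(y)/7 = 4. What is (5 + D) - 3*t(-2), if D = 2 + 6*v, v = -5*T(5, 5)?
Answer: 28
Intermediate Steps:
t(y) = 28 (t(y) = 7*4 = 28)
T(S, V) = -7/2
v = 35/2 (v = -5*(-7/2) = 35/2 ≈ 17.500)
D = 107 (D = 2 + 6*(35/2) = 2 + 105 = 107)
(5 + D) - 3*t(-2) = (5 + 107) - 3*28 = 112 - 84 = 28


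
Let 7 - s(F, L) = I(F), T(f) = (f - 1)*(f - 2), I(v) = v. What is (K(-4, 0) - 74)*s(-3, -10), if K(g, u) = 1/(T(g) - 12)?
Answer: -6655/9 ≈ -739.44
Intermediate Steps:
T(f) = (-1 + f)*(-2 + f)
s(F, L) = 7 - F
K(g, u) = 1/(-10 + g² - 3*g) (K(g, u) = 1/((2 + g² - 3*g) - 12) = 1/(-10 + g² - 3*g))
(K(-4, 0) - 74)*s(-3, -10) = (1/(-10 + (-4)² - 3*(-4)) - 74)*(7 - 1*(-3)) = (1/(-10 + 16 + 12) - 74)*(7 + 3) = (1/18 - 74)*10 = -1331/18*10 = -6655/9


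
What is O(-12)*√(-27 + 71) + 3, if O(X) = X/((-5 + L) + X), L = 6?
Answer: 3 + 24*√11/11 ≈ 10.236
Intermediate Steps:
O(X) = X/(1 + X) (O(X) = X/((-5 + 6) + X) = X/(1 + X))
O(-12)*√(-27 + 71) + 3 = (-12/(1 - 12))*√(-27 + 71) + 3 = (-12/(-11))*√44 + 3 = (-12*(-1/11))*(2*√11) + 3 = 12*(2*√11)/11 + 3 = 24*√11/11 + 3 = 3 + 24*√11/11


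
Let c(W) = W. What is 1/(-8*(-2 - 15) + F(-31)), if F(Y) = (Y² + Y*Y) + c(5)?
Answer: 1/2063 ≈ 0.00048473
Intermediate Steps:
F(Y) = 5 + 2*Y² (F(Y) = (Y² + Y*Y) + 5 = (Y² + Y²) + 5 = 2*Y² + 5 = 5 + 2*Y²)
1/(-8*(-2 - 15) + F(-31)) = 1/(-8*(-2 - 15) + (5 + 2*(-31)²)) = 1/(-8*(-17) + (5 + 2*961)) = 1/(136 + (5 + 1922)) = 1/(136 + 1927) = 1/2063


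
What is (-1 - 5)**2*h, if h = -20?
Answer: -720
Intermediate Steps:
(-1 - 5)**2*h = (-1 - 5)**2*(-20) = (-6)**2*(-20) = 36*(-20) = -720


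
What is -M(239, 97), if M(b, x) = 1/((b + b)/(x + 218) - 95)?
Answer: 315/29447 ≈ 0.010697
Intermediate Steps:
M(b, x) = 1/(-95 + 2*b/(218 + x)) (M(b, x) = 1/((2*b)/(218 + x) - 95) = 1/(2*b/(218 + x) - 95) = 1/(-95 + 2*b/(218 + x)))
-M(239, 97) = -(-218 - 1*97)/(20710 - 2*239 + 95*97) = -(-218 - 97)/(20710 - 478 + 9215) = -(-315)/29447 = -1*(-315/29447) = 315/29447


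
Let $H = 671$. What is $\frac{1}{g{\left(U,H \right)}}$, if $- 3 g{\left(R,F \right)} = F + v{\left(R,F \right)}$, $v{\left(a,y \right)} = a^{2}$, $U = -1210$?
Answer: $- \frac{1}{488257} \approx -2.0481 \cdot 10^{-6}$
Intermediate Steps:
$g{\left(R,F \right)} = - \frac{F}{3} - \frac{R^{2}}{3}$ ($g{\left(R,F \right)} = - \frac{F + R^{2}}{3} = - \frac{F}{3} - \frac{R^{2}}{3}$)
$\frac{1}{g{\left(U,H \right)}} = \frac{1}{\left(- \frac{1}{3}\right) 671 - \frac{\left(-1210\right)^{2}}{3}} = \frac{1}{- \frac{671}{3} - \frac{1464100}{3}} = \frac{1}{-488257} = - \frac{1}{488257}$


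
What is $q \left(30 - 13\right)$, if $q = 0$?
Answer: $0$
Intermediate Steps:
$q \left(30 - 13\right) = 0 \left(30 - 13\right) = 0 \cdot 17 = 0$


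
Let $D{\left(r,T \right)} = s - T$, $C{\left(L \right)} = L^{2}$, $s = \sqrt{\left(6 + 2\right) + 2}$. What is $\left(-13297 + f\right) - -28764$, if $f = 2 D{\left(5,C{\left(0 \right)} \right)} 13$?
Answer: $15467 + 26 \sqrt{10} \approx 15549.0$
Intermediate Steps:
$s = \sqrt{10}$ ($s = \sqrt{8 + 2} = \sqrt{10} \approx 3.1623$)
$D{\left(r,T \right)} = \sqrt{10} - T$
$f = 26 \sqrt{10}$ ($f = 2 \left(\sqrt{10} - 0^{2}\right) 13 = 2 \left(\sqrt{10} - 0\right) 13 = 2 \left(\sqrt{10} + 0\right) 13 = 2 \sqrt{10} \cdot 13 = 26 \sqrt{10} \approx 82.219$)
$\left(-13297 + f\right) - -28764 = \left(-13297 + 26 \sqrt{10}\right) - -28764 = \left(-13297 + 26 \sqrt{10}\right) + 28764 = 15467 + 26 \sqrt{10}$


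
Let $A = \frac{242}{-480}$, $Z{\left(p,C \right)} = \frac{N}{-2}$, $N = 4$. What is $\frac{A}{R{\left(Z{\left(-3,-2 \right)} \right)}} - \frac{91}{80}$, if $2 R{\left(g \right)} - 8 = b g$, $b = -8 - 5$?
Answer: $- \frac{2381}{2040} \approx -1.1672$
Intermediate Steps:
$Z{\left(p,C \right)} = -2$ ($Z{\left(p,C \right)} = \frac{4}{-2} = 4 \left(- \frac{1}{2}\right) = -2$)
$b = -13$ ($b = -8 - 5 = -13$)
$A = - \frac{121}{240}$ ($A = 242 \left(- \frac{1}{480}\right) = - \frac{121}{240} \approx -0.50417$)
$R{\left(g \right)} = 4 - \frac{13 g}{2}$ ($R{\left(g \right)} = 4 + \frac{\left(-13\right) g}{2} = 4 - \frac{13 g}{2}$)
$\frac{A}{R{\left(Z{\left(-3,-2 \right)} \right)}} - \frac{91}{80} = - \frac{121}{240 \left(4 - -13\right)} - \frac{91}{80} = - \frac{121}{240 \left(4 + 13\right)} - \frac{91}{80} = - \frac{121}{240 \cdot 17} - \frac{91}{80} = \left(- \frac{121}{240}\right) \frac{1}{17} - \frac{91}{80} = - \frac{121}{4080} - \frac{91}{80} = - \frac{2381}{2040}$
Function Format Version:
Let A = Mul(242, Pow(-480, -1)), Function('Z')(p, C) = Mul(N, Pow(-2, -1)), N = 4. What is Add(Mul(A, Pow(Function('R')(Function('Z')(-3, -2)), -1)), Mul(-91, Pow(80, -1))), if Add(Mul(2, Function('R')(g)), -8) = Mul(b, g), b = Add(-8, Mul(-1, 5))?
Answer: Rational(-2381, 2040) ≈ -1.1672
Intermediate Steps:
Function('Z')(p, C) = -2 (Function('Z')(p, C) = Mul(4, Pow(-2, -1)) = Mul(4, Rational(-1, 2)) = -2)
b = -13 (b = Add(-8, -5) = -13)
A = Rational(-121, 240) (A = Mul(242, Rational(-1, 480)) = Rational(-121, 240) ≈ -0.50417)
Function('R')(g) = Add(4, Mul(Rational(-13, 2), g)) (Function('R')(g) = Add(4, Mul(Rational(1, 2), Mul(-13, g))) = Add(4, Mul(Rational(-13, 2), g)))
Add(Mul(A, Pow(Function('R')(Function('Z')(-3, -2)), -1)), Mul(-91, Pow(80, -1))) = Add(Mul(Rational(-121, 240), Pow(Add(4, Mul(Rational(-13, 2), -2)), -1)), Mul(-91, Pow(80, -1))) = Add(Mul(Rational(-121, 240), Pow(Add(4, 13), -1)), Mul(-91, Rational(1, 80))) = Add(Mul(Rational(-121, 240), Pow(17, -1)), Rational(-91, 80)) = Add(Mul(Rational(-121, 240), Rational(1, 17)), Rational(-91, 80)) = Add(Rational(-121, 4080), Rational(-91, 80)) = Rational(-2381, 2040)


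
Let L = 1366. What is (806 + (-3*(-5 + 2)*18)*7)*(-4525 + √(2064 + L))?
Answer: -8778500 + 13580*√70 ≈ -8.6649e+6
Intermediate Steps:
(806 + (-3*(-5 + 2)*18)*7)*(-4525 + √(2064 + L)) = (806 + (-3*(-5 + 2)*18)*7)*(-4525 + √(2064 + 1366)) = (806 + (-3*(-3)*18)*7)*(-4525 + √3430) = (806 + (9*18)*7)*(-4525 + 7*√70) = (806 + 162*7)*(-4525 + 7*√70) = (806 + 1134)*(-4525 + 7*√70) = 1940*(-4525 + 7*√70) = -8778500 + 13580*√70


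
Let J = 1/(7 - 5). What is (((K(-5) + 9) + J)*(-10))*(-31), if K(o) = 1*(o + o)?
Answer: -155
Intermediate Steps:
K(o) = 2*o (K(o) = 1*(2*o) = 2*o)
J = 1/2 ≈ 0.50000
(((K(-5) + 9) + J)*(-10))*(-31) = (((2*(-5) + 9) + 1/2)*(-10))*(-31) = (((-10 + 9) + 1/2)*(-10))*(-31) = ((-1 + 1/2)*(-10))*(-31) = -1/2*(-10)*(-31) = 5*(-31) = -155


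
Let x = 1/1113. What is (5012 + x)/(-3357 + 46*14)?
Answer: -5578357/3019569 ≈ -1.8474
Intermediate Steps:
x = 1/1113 ≈ 0.00089847
(5012 + x)/(-3357 + 46*14) = (5012 + 1/1113)/(-3357 + 46*14) = 5578357/(1113*(-3357 + 644)) = (5578357/1113)/(-2713) = (5578357/1113)*(-1/2713) = -5578357/3019569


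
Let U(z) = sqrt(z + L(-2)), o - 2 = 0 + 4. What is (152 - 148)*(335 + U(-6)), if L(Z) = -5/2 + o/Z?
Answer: 1340 + 2*I*sqrt(46) ≈ 1340.0 + 13.565*I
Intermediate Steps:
o = 6 (o = 2 + (0 + 4) = 2 + 4 = 6)
L(Z) = -5/2 + 6/Z
U(z) = sqrt(-11/2 + z) (U(z) = sqrt(z + (-5/2 + 6/(-2))) = sqrt(z + (-5/2 + 6*(-1/2))) = sqrt(z + (-5/2 - 3)) = sqrt(z - 11/2) = sqrt(-11/2 + z))
(152 - 148)*(335 + U(-6)) = (152 - 148)*(335 + sqrt(-22 + 4*(-6))/2) = 4*(335 + sqrt(-22 - 24)/2) = 4*(335 + sqrt(-46)/2) = 4*(335 + (I*sqrt(46))/2) = 4*(335 + I*sqrt(46)/2) = 1340 + 2*I*sqrt(46)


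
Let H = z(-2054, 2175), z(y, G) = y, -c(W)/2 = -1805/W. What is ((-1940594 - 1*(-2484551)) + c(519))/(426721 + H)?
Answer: 282317293/220402173 ≈ 1.2809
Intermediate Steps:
c(W) = 3610/W (c(W) = -(-3610)/W = 3610/W)
H = -2054
((-1940594 - 1*(-2484551)) + c(519))/(426721 + H) = ((-1940594 - 1*(-2484551)) + 3610/519)/(426721 - 2054) = ((-1940594 + 2484551) + 3610*(1/519))/424667 = (543957 + 3610/519)*(1/424667) = (282317293/519)*(1/424667) = 282317293/220402173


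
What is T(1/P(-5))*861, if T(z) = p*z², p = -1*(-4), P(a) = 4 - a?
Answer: 1148/27 ≈ 42.518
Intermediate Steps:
p = 4
T(z) = 4*z²
T(1/P(-5))*861 = (4*(1/(4 - 1*(-5)))²)*861 = (4*(1/(4 + 5))²)*861 = (4*(1/9)²)*861 = (4*(⅑)²)*861 = (4*(1/81))*861 = (4/81)*861 = 1148/27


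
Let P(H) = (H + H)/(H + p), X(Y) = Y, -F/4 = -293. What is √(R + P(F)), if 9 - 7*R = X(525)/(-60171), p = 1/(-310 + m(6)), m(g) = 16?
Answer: 8*√120196189930206296795/48376862233 ≈ 1.8130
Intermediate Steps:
F = 1172 (F = -4*(-293) = 1172)
p = -1/294 (p = 1/(-310 + 16) = 1/(-294) = -1/294 ≈ -0.0034014)
R = 180688/140399 (R = 9/7 - 75/(-60171) = 9/7 - 75*(-1)/60171 = 9/7 - ⅐*(-175/20057) = 9/7 + 25/20057 = 180688/140399 ≈ 1.2870)
P(H) = 2*H/(-1/294 + H) (P(H) = (H + H)/(H - 1/294) = (2*H)/(-1/294 + H) = 2*H/(-1/294 + H))
√(R + P(F)) = √(180688/140399 + 588*1172/(-1 + 294*1172)) = √(180688/140399 + 588*1172/(-1 + 344568)) = √(180688/140399 + 588*1172/344567) = √(180688/140399 + 588*1172*(1/344567)) = √(180688/140399 + 689136/344567) = √(159013127360/48376862233) = 8*√120196189930206296795/48376862233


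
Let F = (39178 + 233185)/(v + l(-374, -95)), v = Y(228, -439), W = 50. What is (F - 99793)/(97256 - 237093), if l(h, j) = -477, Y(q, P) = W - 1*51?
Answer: 47973417/66842086 ≈ 0.71771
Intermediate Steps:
Y(q, P) = -1 (Y(q, P) = 50 - 1*51 = 50 - 51 = -1)
v = -1
F = -272363/478 (F = (39178 + 233185)/(-1 - 477) = 272363/(-478) = 272363*(-1/478) = -272363/478 ≈ -569.80)
(F - 99793)/(97256 - 237093) = (-272363/478 - 99793)/(97256 - 237093) = -47973417/478/(-139837) = -47973417/478*(-1/139837) = 47973417/66842086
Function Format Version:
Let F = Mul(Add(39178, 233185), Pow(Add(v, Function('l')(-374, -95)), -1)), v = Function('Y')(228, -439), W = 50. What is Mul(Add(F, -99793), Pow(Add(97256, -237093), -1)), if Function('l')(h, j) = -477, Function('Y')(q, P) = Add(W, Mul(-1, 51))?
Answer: Rational(47973417, 66842086) ≈ 0.71771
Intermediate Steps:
Function('Y')(q, P) = -1 (Function('Y')(q, P) = Add(50, Mul(-1, 51)) = Add(50, -51) = -1)
v = -1
F = Rational(-272363, 478) (F = Mul(Add(39178, 233185), Pow(Add(-1, -477), -1)) = Mul(272363, Pow(-478, -1)) = Mul(272363, Rational(-1, 478)) = Rational(-272363, 478) ≈ -569.80)
Mul(Add(F, -99793), Pow(Add(97256, -237093), -1)) = Mul(Add(Rational(-272363, 478), -99793), Pow(Add(97256, -237093), -1)) = Mul(Rational(-47973417, 478), Pow(-139837, -1)) = Mul(Rational(-47973417, 478), Rational(-1, 139837)) = Rational(47973417, 66842086)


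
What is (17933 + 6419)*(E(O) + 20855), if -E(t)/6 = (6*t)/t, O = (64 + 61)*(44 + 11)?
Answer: 506984288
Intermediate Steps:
O = 6875 (O = 125*55 = 6875)
E(t) = -36 (E(t) = -6*6*t/t = -6*6 = -36)
(17933 + 6419)*(E(O) + 20855) = (17933 + 6419)*(-36 + 20855) = 24352*20819 = 506984288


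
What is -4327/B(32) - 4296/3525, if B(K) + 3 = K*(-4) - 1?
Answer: 4895201/155100 ≈ 31.562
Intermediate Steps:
B(K) = -4 - 4*K (B(K) = -3 + (K*(-4) - 1) = -3 + (-4*K - 1) = -3 + (-1 - 4*K) = -4 - 4*K)
-4327/B(32) - 4296/3525 = -4327/(-4 - 4*32) - 4296/3525 = -4327/(-4 - 128) - 4296*1/3525 = -4327/(-132) - 1432/1175 = -4327*(-1/132) - 1432/1175 = 4327/132 - 1432/1175 = 4895201/155100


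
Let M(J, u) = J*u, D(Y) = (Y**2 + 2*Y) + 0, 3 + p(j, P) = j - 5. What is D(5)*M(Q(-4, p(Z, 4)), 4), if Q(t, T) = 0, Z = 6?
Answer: 0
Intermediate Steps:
p(j, P) = -8 + j (p(j, P) = -3 + (j - 5) = -3 + (-5 + j) = -8 + j)
D(Y) = Y**2 + 2*Y
D(5)*M(Q(-4, p(Z, 4)), 4) = (5*(2 + 5))*(0*4) = (5*7)*0 = 35*0 = 0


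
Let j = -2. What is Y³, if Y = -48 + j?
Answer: -125000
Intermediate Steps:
Y = -50 (Y = -48 - 2 = -50)
Y³ = (-50)³ = -125000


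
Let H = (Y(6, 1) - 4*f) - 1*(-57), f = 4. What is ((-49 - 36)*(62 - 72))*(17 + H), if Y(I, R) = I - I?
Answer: 49300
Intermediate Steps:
Y(I, R) = 0
H = 41 (H = (0 - 4*4) - 1*(-57) = (0 - 16) + 57 = -16 + 57 = 41)
((-49 - 36)*(62 - 72))*(17 + H) = ((-49 - 36)*(62 - 72))*(17 + 41) = -85*(-10)*58 = 850*58 = 49300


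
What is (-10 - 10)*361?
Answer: -7220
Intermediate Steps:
(-10 - 10)*361 = -20*361 = -7220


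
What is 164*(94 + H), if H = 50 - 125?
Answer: 3116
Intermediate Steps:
H = -75
164*(94 + H) = 164*(94 - 75) = 164*19 = 3116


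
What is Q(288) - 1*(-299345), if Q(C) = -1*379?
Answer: 298966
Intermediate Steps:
Q(C) = -379
Q(288) - 1*(-299345) = -379 - 1*(-299345) = -379 + 299345 = 298966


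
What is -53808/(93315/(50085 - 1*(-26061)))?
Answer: -1365754656/31105 ≈ -43908.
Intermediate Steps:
-53808/(93315/(50085 - 1*(-26061))) = -53808/(93315/(50085 + 26061)) = -53808/(93315/76146) = -53808/(93315*(1/76146)) = -53808/31105/25382 = -53808*25382/31105 = -1365754656/31105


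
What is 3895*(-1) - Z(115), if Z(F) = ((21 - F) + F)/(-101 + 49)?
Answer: -202519/52 ≈ -3894.6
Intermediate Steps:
Z(F) = -21/52 (Z(F) = 21/(-52) = 21*(-1/52) = -21/52)
3895*(-1) - Z(115) = 3895*(-1) - 1*(-21/52) = -3895 + 21/52 = -202519/52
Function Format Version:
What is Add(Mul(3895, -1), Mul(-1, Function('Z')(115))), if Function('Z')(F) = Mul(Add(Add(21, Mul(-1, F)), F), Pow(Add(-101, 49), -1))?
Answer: Rational(-202519, 52) ≈ -3894.6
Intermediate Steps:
Function('Z')(F) = Rational(-21, 52) (Function('Z')(F) = Mul(21, Pow(-52, -1)) = Mul(21, Rational(-1, 52)) = Rational(-21, 52))
Add(Mul(3895, -1), Mul(-1, Function('Z')(115))) = Add(Mul(3895, -1), Mul(-1, Rational(-21, 52))) = Add(-3895, Rational(21, 52)) = Rational(-202519, 52)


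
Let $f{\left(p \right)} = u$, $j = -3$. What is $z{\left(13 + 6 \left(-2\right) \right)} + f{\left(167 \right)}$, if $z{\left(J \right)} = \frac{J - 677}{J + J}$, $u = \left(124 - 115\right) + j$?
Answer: $-332$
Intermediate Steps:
$u = 6$ ($u = \left(124 - 115\right) - 3 = 9 - 3 = 6$)
$z{\left(J \right)} = \frac{-677 + J}{2 J}$
$f{\left(p \right)} = 6$
$z{\left(13 + 6 \left(-2\right) \right)} + f{\left(167 \right)} = \frac{-677 + \left(13 + 6 \left(-2\right)\right)}{2 \left(13 + 6 \left(-2\right)\right)} + 6 = \frac{-677 + \left(13 - 12\right)}{2 \left(13 - 12\right)} + 6 = \frac{-677 + 1}{2 \cdot 1} + 6 = \frac{1}{2} \cdot 1 \left(-676\right) + 6 = -338 + 6 = -332$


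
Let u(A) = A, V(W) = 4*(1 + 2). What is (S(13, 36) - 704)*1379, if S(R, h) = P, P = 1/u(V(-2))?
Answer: -11648413/12 ≈ -9.7070e+5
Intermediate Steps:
V(W) = 12 (V(W) = 4*3 = 12)
P = 1/12 ≈ 0.083333
S(R, h) = 1/12
(S(13, 36) - 704)*1379 = (1/12 - 704)*1379 = -8447/12*1379 = -11648413/12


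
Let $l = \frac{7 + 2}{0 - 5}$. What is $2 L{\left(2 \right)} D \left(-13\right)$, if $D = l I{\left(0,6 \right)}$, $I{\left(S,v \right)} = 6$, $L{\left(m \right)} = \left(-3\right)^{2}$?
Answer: $\frac{12636}{5} \approx 2527.2$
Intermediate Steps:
$L{\left(m \right)} = 9$
$l = - \frac{9}{5}$ ($l = \frac{9}{-5} = 9 \left(- \frac{1}{5}\right) = - \frac{9}{5} \approx -1.8$)
$D = - \frac{54}{5}$ ($D = \left(- \frac{9}{5}\right) 6 = - \frac{54}{5} \approx -10.8$)
$2 L{\left(2 \right)} D \left(-13\right) = 2 \cdot 9 \left(- \frac{54}{5}\right) \left(-13\right) = 18 \left(- \frac{54}{5}\right) \left(-13\right) = \left(- \frac{972}{5}\right) \left(-13\right) = \frac{12636}{5}$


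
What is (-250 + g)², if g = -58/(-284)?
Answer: 1258191841/20164 ≈ 62398.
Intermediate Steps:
g = 29/142 (g = -58*(-1/284) = 29/142 ≈ 0.20423)
(-250 + g)² = (-250 + 29/142)² = (-35471/142)² = 1258191841/20164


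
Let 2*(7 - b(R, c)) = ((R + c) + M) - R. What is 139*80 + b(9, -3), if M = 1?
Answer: 11128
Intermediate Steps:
b(R, c) = 13/2 - c/2 (b(R, c) = 7 - (((R + c) + 1) - R)/2 = 7 - ((1 + R + c) - R)/2 = 7 - (1 + c)/2 = 7 + (-½ - c/2) = 13/2 - c/2)
139*80 + b(9, -3) = 139*80 + (13/2 - ½*(-3)) = 11120 + (13/2 + 3/2) = 11120 + 8 = 11128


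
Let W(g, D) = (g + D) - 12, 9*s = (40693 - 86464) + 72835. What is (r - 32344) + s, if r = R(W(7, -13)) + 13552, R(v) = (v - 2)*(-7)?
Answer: -140804/9 ≈ -15645.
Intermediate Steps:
s = 27064/9 (s = ((40693 - 86464) + 72835)/9 = (-45771 + 72835)/9 = (⅑)*27064 = 27064/9 ≈ 3007.1)
W(g, D) = -12 + D + g (W(g, D) = (D + g) - 12 = -12 + D + g)
R(v) = 14 - 7*v (R(v) = (-2 + v)*(-7) = 14 - 7*v)
r = 13692 (r = (14 - 7*(-12 - 13 + 7)) + 13552 = (14 - 7*(-18)) + 13552 = (14 + 126) + 13552 = 140 + 13552 = 13692)
(r - 32344) + s = (13692 - 32344) + 27064/9 = -18652 + 27064/9 = -140804/9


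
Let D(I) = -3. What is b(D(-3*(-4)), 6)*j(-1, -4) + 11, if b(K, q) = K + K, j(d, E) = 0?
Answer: 11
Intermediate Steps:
b(K, q) = 2*K
b(D(-3*(-4)), 6)*j(-1, -4) + 11 = (2*(-3))*0 + 11 = -6*0 + 11 = 0 + 11 = 11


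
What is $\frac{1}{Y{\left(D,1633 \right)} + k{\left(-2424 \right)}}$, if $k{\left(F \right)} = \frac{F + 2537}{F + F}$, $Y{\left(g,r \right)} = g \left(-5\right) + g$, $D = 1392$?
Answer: $- \frac{4848}{26993777} \approx -0.0001796$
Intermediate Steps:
$Y{\left(g,r \right)} = - 4 g$ ($Y{\left(g,r \right)} = - 5 g + g = - 4 g$)
$k{\left(F \right)} = \frac{2537 + F}{2 F}$
$\frac{1}{Y{\left(D,1633 \right)} + k{\left(-2424 \right)}} = \frac{1}{\left(-4\right) 1392 + \frac{2537 - 2424}{2 \left(-2424\right)}} = \frac{1}{-5568 + \frac{1}{2} \left(- \frac{1}{2424}\right) 113} = \frac{1}{-5568 - \frac{113}{4848}} = \frac{1}{- \frac{26993777}{4848}} = - \frac{4848}{26993777}$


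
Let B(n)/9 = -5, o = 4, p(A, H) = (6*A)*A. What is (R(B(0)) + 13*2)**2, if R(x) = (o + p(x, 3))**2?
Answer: 21821122176546564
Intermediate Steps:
p(A, H) = 6*A**2
B(n) = -45 (B(n) = 9*(-5) = -45)
R(x) = (4 + 6*x**2)**2
(R(B(0)) + 13*2)**2 = (4*(2 + 3*(-45)**2)**2 + 13*2)**2 = (4*(2 + 3*2025)**2 + 26)**2 = (4*(2 + 6075)**2 + 26)**2 = (4*6077**2 + 26)**2 = (4*36929929 + 26)**2 = (147719716 + 26)**2 = 147719742**2 = 21821122176546564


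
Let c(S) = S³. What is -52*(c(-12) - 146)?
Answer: 97448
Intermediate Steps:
-52*(c(-12) - 146) = -52*((-12)³ - 146) = -52*(-1728 - 146) = -52*(-1874) = 97448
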